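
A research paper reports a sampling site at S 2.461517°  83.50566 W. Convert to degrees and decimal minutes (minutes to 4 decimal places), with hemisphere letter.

2° 27.6910′ S, 83° 30.3396′ W

Latitude: minutes = (2.461517 − 2) × 60 = 27.691020
Longitude: fractional part 0.505660 → 30.339600 minutes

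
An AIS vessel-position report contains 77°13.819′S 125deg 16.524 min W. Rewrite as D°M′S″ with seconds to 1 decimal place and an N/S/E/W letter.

77°13′49.1″ S, 125°16′31.4″ W

Lat: 13.81900′ → 13′ and 0.81900 × 60 = 49.140″
Lon: fractional minutes 0.52400 × 60 = 31.440″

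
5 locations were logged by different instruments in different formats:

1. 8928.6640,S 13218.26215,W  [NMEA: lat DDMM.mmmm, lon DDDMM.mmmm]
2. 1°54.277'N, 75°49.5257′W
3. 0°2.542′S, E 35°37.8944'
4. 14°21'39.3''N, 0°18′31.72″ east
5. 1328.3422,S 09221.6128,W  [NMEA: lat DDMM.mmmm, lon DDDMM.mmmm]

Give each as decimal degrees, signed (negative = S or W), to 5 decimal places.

Point 1:
  φ: split at 2 digits → 89° and 28.664′; 89 + 28.664/60 = 89.477733
  hemisphere S, so the sign is −
  Lon: degrees = first 3 digits = 132, minutes = 18.26215; 132 + 18.26215/60 = 132.304369
  W → negative
Point 2:
  Lat: 54.277′ = 0.904617°; total 1.904617
  N ⇒ keep positive
  Longitude: 75 + 49.5257/60 = 75.825428
  W ⇒ negate
Point 3:
  Lat: 2.542′ = 0.042367°; total 0.042367
  hemisphere S, so the sign is −
  λ: 35 + 37.8944/60 = 35.631573
  E → positive
Point 4:
  φ: 14° + 21/60 + 39.3/3600 = 14 + 0.350000 + 0.010917 = 14.360917
  N ⇒ keep positive
  Longitude: 0 + 18/60 + 31.72/3600 = 0.308811
  E ⇒ keep positive
Point 5:
  φ: split at 2 digits → 13° and 28.3422′; 13 + 28.3422/60 = 13.472370
  S → negative
  Longitude: split at 3 digits → 092° and 21.6128′; 92 + 21.6128/60 = 92.360213
  hemisphere W, so the sign is −

1. -89.47773, -132.30437
2. 1.90462, -75.82543
3. -0.04237, 35.63157
4. 14.36092, 0.30881
5. -13.47237, -92.36021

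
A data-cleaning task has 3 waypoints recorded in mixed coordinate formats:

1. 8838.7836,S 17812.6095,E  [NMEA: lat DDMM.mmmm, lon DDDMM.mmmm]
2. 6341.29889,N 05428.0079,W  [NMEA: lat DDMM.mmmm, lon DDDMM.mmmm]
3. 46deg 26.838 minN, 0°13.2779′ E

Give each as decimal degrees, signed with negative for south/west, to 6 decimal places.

Point 1:
  φ: degrees = first 2 digits = 88, minutes = 38.7836; 88 + 38.7836/60 = 88.6463933
  hemisphere S, so the sign is −
  Longitude: split at 3 digits → 178° and 12.6095′; 178 + 12.6095/60 = 178.2101583
  E → positive
Point 2:
  Lat: degrees = first 2 digits = 63, minutes = 41.29889; 63 + 41.29889/60 = 63.6883148
  N → positive
  Longitude: degrees = first 3 digits = 54, minutes = 28.0079; 54 + 28.0079/60 = 54.4667983
  W ⇒ negate
Point 3:
  Lat: 46 + 26.838/60 = 46.4473000
  N ⇒ keep positive
  λ: 0 + 13.2779/60 = 0.2212983
  E ⇒ keep positive

1. -88.646393, 178.210158
2. 63.688315, -54.466798
3. 46.447300, 0.221298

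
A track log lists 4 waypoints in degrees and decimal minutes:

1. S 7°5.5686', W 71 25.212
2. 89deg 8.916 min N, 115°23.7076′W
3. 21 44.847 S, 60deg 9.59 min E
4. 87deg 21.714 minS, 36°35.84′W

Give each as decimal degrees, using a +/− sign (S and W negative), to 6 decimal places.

Point 1:
  φ: 5.5686′ = 0.092810°; total 7.0928100
  S ⇒ negate
  λ: 25.212′ = 0.420200°; total 71.4202000
  W → negative
Point 2:
  Latitude: 89 + 8.916/60 = 89.1486000
  N → positive
  Lon: 23.7076′ = 0.395127°; total 115.3951267
  hemisphere W, so the sign is −
Point 3:
  φ: 44.847′ = 0.747450°; total 21.7474500
  hemisphere S, so the sign is −
  λ: 9.59′ = 0.159833°; total 60.1598333
  E → positive
Point 4:
  Latitude: 87 + 21.714/60 = 87.3619000
  S → negative
  Longitude: 35.84′ = 0.597333°; total 36.5973333
  hemisphere W, so the sign is −

1. -7.092810, -71.420200
2. 89.148600, -115.395127
3. -21.747450, 60.159833
4. -87.361900, -36.597333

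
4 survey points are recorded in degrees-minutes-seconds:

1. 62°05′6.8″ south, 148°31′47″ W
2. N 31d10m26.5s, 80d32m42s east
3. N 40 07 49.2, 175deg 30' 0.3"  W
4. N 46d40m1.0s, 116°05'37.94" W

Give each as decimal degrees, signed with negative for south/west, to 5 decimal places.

Point 1:
  Latitude: 62° + 5/60 + 6.8/3600 = 62 + 0.083333 + 0.001889 = 62.085222
  S ⇒ negate
  Longitude: 148° + 31/60 + 47/3600 = 148 + 0.516667 + 0.013056 = 148.529722
  W ⇒ negate
Point 2:
  Lat: 31° + 10/60 + 26.5/3600 = 31 + 0.166667 + 0.007361 = 31.174028
  N ⇒ keep positive
  Lon: 32′ + 42″ = 32.70000′; 80 + 32.70000/60 = 80.545000
  E → positive
Point 3:
  φ: 40 + 7/60 + 49.2/3600 = 40.130333
  N → positive
  λ: 30′ + 0.3″ = 30.00500′; 175 + 30.00500/60 = 175.500083
  W ⇒ negate
Point 4:
  Lat: 40′ + 1″ = 40.01667′; 46 + 40.01667/60 = 46.666944
  N ⇒ keep positive
  λ: 116 + 5/60 + 37.94/3600 = 116.093872
  hemisphere W, so the sign is −

1. -62.08522, -148.52972
2. 31.17403, 80.54500
3. 40.13033, -175.50008
4. 46.66694, -116.09387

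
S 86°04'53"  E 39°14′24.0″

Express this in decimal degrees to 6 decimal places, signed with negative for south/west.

-86.081389, 39.240000

Lat: 86° + 4/60 + 53/3600 = 86 + 0.066667 + 0.014722 = 86.0813889
S → negative
λ: 39° + 14/60 + 24/3600 = 39 + 0.233333 + 0.006667 = 39.2400000
E → positive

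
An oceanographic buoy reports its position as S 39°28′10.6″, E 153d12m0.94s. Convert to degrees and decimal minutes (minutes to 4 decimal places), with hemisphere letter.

φ: seconds/60 = 0.17667; minutes = 28 + 0.17667 = 28.176667
Lon: 12 + 0.94/60 = 12.015667′

39° 28.1767′ S, 153° 12.0157′ E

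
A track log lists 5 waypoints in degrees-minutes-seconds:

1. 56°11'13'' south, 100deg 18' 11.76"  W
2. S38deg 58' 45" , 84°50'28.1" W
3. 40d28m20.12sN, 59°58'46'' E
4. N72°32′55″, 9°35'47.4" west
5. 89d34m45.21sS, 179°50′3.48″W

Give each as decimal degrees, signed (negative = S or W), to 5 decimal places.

1. -56.18694, -100.30327
2. -38.97917, -84.84114
3. 40.47226, 59.97944
4. 72.54861, -9.59650
5. -89.57923, -179.83430

Point 1:
  Lat: 56° + 11/60 + 13/3600 = 56 + 0.183333 + 0.003611 = 56.186944
  S ⇒ negate
  Longitude: 100° + 18/60 + 11.76/3600 = 100 + 0.300000 + 0.003267 = 100.303267
  W → negative
Point 2:
  Latitude: 38° + 58/60 + 45/3600 = 38 + 0.966667 + 0.012500 = 38.979167
  S ⇒ negate
  λ: 84 + 50/60 + 28.1/3600 = 84.841139
  W ⇒ negate
Point 3:
  Latitude: 28′ + 20.12″ = 28.33533′; 40 + 28.33533/60 = 40.472256
  N ⇒ keep positive
  Longitude: 59° + 58/60 + 46/3600 = 59 + 0.966667 + 0.012778 = 59.979444
  E ⇒ keep positive
Point 4:
  φ: 72 + 32/60 + 55/3600 = 72.548611
  N → positive
  λ: 9 + 35/60 + 47.4/3600 = 9.596500
  W → negative
Point 5:
  Latitude: 89° + 34/60 + 45.21/3600 = 89 + 0.566667 + 0.012558 = 89.579225
  hemisphere S, so the sign is −
  Longitude: 50′ + 3.48″ = 50.05800′; 179 + 50.05800/60 = 179.834300
  hemisphere W, so the sign is −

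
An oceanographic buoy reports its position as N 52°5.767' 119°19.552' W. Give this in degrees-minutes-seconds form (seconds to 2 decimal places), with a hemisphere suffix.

52°05′46.02″ N, 119°19′33.12″ W

φ: 5.76700′ → 5′ and 0.76700 × 60 = 46.0200″
Longitude: fractional minutes 0.55200 × 60 = 33.1200″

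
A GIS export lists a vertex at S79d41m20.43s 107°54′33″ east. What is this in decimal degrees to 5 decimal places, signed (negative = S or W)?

-79.68901, 107.90917

φ: 79 + 41/60 + 20.43/3600 = 79.689008
hemisphere S, so the sign is −
Lon: 107 + 54/60 + 33/3600 = 107.909167
E → positive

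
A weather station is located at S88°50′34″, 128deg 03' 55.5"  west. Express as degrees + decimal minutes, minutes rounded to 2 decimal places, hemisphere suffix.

88° 50.57′ S, 128° 3.93′ W

Lat: seconds/60 = 0.56667; minutes = 50 + 0.56667 = 50.5667
Longitude: 3 + 55.5/60 = 3.9250′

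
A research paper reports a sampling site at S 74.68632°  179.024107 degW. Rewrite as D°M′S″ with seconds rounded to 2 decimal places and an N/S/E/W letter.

74°41′10.75″ S, 179°01′26.79″ W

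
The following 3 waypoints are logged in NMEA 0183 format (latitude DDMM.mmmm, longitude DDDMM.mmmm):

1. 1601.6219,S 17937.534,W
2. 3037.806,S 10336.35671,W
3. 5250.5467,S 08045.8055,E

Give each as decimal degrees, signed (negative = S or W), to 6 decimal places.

Point 1:
  Lat: degrees = first 2 digits = 16, minutes = 1.6219; 16 + 1.6219/60 = 16.0270317
  hemisphere S, so the sign is −
  Longitude: split at 3 digits → 179° and 37.534′; 179 + 37.534/60 = 179.6255667
  W ⇒ negate
Point 2:
  φ: degrees = first 2 digits = 30, minutes = 37.806; 30 + 37.806/60 = 30.6301000
  S → negative
  Longitude: split at 3 digits → 103° and 36.35671′; 103 + 36.35671/60 = 103.6059452
  W → negative
Point 3:
  Latitude: degrees = first 2 digits = 52, minutes = 50.5467; 52 + 50.5467/60 = 52.8424450
  S → negative
  Longitude: split at 3 digits → 080° and 45.8055′; 80 + 45.8055/60 = 80.7634250
  E ⇒ keep positive

1. -16.027032, -179.625567
2. -30.630100, -103.605945
3. -52.842445, 80.763425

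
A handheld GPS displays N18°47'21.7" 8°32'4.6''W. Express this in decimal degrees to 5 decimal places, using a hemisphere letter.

Lat: 47′ + 21.7″ = 47.36167′; 18 + 47.36167/60 = 18.789361
Lon: 8 + 32/60 + 4.6/3600 = 8.534611

18.78936° N, 8.53461° W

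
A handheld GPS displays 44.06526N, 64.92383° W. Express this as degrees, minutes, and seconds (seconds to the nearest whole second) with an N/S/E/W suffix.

Lat: 0.065260 × 60 = 3.91560′ → 3′, remainder × 60 = 54.94″
λ: 0.923830° → 55.42980′; 0.42980 × 60 = 25.79″

44°03′55″ N, 64°55′26″ W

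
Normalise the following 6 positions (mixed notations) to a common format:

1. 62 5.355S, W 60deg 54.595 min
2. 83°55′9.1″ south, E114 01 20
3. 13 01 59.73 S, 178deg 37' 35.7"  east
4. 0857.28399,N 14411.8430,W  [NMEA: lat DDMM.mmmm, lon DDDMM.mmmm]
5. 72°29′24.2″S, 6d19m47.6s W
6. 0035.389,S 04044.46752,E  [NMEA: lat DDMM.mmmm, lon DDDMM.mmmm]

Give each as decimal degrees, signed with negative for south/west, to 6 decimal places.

Point 1:
  φ: 5.355′ = 0.089250°; total 62.0892500
  S ⇒ negate
  Longitude: 54.595′ = 0.909917°; total 60.9099167
  hemisphere W, so the sign is −
Point 2:
  Lat: 83° + 55/60 + 9.1/3600 = 83 + 0.916667 + 0.002528 = 83.9191944
  hemisphere S, so the sign is −
  λ: 1′ + 20″ = 1.33333′; 114 + 1.33333/60 = 114.0222222
  E → positive
Point 3:
  Latitude: 13° + 1/60 + 59.73/3600 = 13 + 0.016667 + 0.016592 = 13.0332583
  hemisphere S, so the sign is −
  Longitude: 37′ + 35.7″ = 37.59500′; 178 + 37.59500/60 = 178.6265833
  E → positive
Point 4:
  Lat: degrees = first 2 digits = 8, minutes = 57.28399; 8 + 57.28399/60 = 8.9547332
  N ⇒ keep positive
  Longitude: split at 3 digits → 144° and 11.843′; 144 + 11.843/60 = 144.1973833
  hemisphere W, so the sign is −
Point 5:
  φ: 29′ + 24.2″ = 29.40333′; 72 + 29.40333/60 = 72.4900556
  S ⇒ negate
  Longitude: 6 + 19/60 + 47.6/3600 = 6.3298889
  W → negative
Point 6:
  φ: split at 2 digits → 00° and 35.389′; 0 + 35.389/60 = 0.5898167
  S ⇒ negate
  Longitude: split at 3 digits → 040° and 44.46752′; 40 + 44.46752/60 = 40.7411253
  E ⇒ keep positive

1. -62.089250, -60.909917
2. -83.919194, 114.022222
3. -13.033258, 178.626583
4. 8.954733, -144.197383
5. -72.490056, -6.329889
6. -0.589817, 40.741125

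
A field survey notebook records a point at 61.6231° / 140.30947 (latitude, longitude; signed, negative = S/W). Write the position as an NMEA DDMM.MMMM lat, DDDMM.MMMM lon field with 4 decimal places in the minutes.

6137.3860,N / 14018.5682,E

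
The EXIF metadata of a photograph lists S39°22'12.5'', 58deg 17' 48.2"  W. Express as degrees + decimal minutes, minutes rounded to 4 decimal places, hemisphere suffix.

39° 22.2083′ S, 58° 17.8033′ W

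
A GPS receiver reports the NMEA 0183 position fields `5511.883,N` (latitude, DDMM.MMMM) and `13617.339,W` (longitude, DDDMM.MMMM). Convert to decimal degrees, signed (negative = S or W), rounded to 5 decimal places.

Latitude: split at 2 digits → 55° and 11.883′; 55 + 11.883/60 = 55.198050
N → positive
Lon: split at 3 digits → 136° and 17.339′; 136 + 17.339/60 = 136.288983
W ⇒ negate

55.19805, -136.28898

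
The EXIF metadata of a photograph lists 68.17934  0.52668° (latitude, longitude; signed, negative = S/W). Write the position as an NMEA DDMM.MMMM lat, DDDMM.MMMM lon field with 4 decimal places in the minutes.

φ: fractional part 0.179340 → 10.760400 minutes
λ: fractional part 0.526680 → 31.600800 minutes

6810.7604,N / 00031.6008,E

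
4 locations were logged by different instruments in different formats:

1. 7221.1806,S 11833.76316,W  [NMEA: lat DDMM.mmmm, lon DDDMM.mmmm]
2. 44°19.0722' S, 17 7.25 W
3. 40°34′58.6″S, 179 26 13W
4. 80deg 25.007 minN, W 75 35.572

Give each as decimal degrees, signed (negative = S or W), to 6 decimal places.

Point 1:
  φ: split at 2 digits → 72° and 21.1806′; 72 + 21.1806/60 = 72.3530100
  S ⇒ negate
  λ: split at 3 digits → 118° and 33.76316′; 118 + 33.76316/60 = 118.5627193
  W ⇒ negate
Point 2:
  φ: 44 + 19.0722/60 = 44.3178700
  S ⇒ negate
  Longitude: 7.25′ = 0.120833°; total 17.1208333
  W ⇒ negate
Point 3:
  φ: 40 + 34/60 + 58.6/3600 = 40.5829444
  S → negative
  λ: 179° + 26/60 + 13/3600 = 179 + 0.433333 + 0.003611 = 179.4369444
  W → negative
Point 4:
  Lat: 25.007′ = 0.416783°; total 80.4167833
  N → positive
  Longitude: 75 + 35.572/60 = 75.5928667
  W ⇒ negate

1. -72.353010, -118.562719
2. -44.317870, -17.120833
3. -40.582944, -179.436944
4. 80.416783, -75.592867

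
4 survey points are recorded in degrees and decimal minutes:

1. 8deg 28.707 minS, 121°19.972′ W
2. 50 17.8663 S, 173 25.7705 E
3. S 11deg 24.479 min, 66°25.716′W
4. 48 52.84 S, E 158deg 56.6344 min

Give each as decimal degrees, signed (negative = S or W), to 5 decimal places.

Point 1:
  Lat: 8 + 28.707/60 = 8.478450
  S → negative
  Longitude: 19.972′ = 0.332867°; total 121.332867
  W → negative
Point 2:
  Lat: 17.8663′ = 0.297772°; total 50.297772
  S ⇒ negate
  Longitude: 25.7705′ = 0.429508°; total 173.429508
  E ⇒ keep positive
Point 3:
  Latitude: 24.479′ = 0.407983°; total 11.407983
  hemisphere S, so the sign is −
  Longitude: 25.716′ = 0.428600°; total 66.428600
  hemisphere W, so the sign is −
Point 4:
  Lat: 48 + 52.84/60 = 48.880667
  S ⇒ negate
  Lon: 158 + 56.6344/60 = 158.943907
  E → positive

1. -8.47845, -121.33287
2. -50.29777, 173.42951
3. -11.40798, -66.42860
4. -48.88067, 158.94391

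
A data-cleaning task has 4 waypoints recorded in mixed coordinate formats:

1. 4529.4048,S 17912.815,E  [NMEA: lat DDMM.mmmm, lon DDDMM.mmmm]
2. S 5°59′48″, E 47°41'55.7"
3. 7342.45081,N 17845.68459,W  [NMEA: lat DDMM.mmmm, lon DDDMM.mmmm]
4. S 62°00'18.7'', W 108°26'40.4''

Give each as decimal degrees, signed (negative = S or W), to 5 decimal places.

Point 1:
  φ: split at 2 digits → 45° and 29.4048′; 45 + 29.4048/60 = 45.490080
  S ⇒ negate
  λ: degrees = first 3 digits = 179, minutes = 12.815; 179 + 12.815/60 = 179.213583
  E ⇒ keep positive
Point 2:
  φ: 59′ + 48″ = 59.80000′; 5 + 59.80000/60 = 5.996667
  S → negative
  λ: 47° + 41/60 + 55.7/3600 = 47 + 0.683333 + 0.015472 = 47.698806
  E → positive
Point 3:
  Latitude: split at 2 digits → 73° and 42.45081′; 73 + 42.45081/60 = 73.707514
  N → positive
  λ: split at 3 digits → 178° and 45.68459′; 178 + 45.68459/60 = 178.761410
  hemisphere W, so the sign is −
Point 4:
  φ: 62° + 0/60 + 18.7/3600 = 62 + 0.000000 + 0.005194 = 62.005194
  S ⇒ negate
  Lon: 108° + 26/60 + 40.4/3600 = 108 + 0.433333 + 0.011222 = 108.444556
  W → negative

1. -45.49008, 179.21358
2. -5.99667, 47.69881
3. 73.70751, -178.76141
4. -62.00519, -108.44456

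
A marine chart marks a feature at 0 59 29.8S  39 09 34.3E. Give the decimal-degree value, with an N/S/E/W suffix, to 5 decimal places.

φ: 59′ + 29.8″ = 59.49667′; 0 + 59.49667/60 = 0.991611
Lon: 9′ + 34.3″ = 9.57167′; 39 + 9.57167/60 = 39.159528

0.99161° S, 39.15953° E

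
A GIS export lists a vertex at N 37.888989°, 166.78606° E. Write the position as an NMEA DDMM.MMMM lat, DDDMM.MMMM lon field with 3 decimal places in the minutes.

Lat: fractional part 0.888989 → 53.33934 minutes
Lon: minutes = (166.786060 − 166) × 60 = 47.16360

3753.339,N / 16647.164,E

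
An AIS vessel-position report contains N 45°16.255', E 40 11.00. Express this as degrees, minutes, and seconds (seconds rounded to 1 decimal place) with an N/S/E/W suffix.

φ: 16.25500′ → 16′ and 0.25500 × 60 = 15.300″
Lon: fractional minutes 0.00000 × 60 = 0.000″

45°16′15.3″ N, 40°11′0.0″ E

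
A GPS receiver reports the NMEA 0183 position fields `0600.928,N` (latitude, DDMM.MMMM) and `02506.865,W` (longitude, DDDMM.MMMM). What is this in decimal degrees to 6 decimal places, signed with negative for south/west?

φ: split at 2 digits → 06° and 0.928′; 6 + 0.928/60 = 6.0154667
N → positive
λ: split at 3 digits → 025° and 6.865′; 25 + 6.865/60 = 25.1144167
W → negative

6.015467, -25.114417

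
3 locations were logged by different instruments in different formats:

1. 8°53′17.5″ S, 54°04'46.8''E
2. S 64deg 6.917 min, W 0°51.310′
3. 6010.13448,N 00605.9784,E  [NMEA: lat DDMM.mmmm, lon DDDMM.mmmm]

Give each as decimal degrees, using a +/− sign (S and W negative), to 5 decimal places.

1. -8.88819, 54.07967
2. -64.11528, -0.85517
3. 60.16891, 6.09964

Point 1:
  φ: 8° + 53/60 + 17.5/3600 = 8 + 0.883333 + 0.004861 = 8.888194
  S ⇒ negate
  Longitude: 54 + 4/60 + 46.8/3600 = 54.079667
  E → positive
Point 2:
  φ: 6.917′ = 0.115283°; total 64.115283
  hemisphere S, so the sign is −
  λ: 51.31′ = 0.855167°; total 0.855167
  W ⇒ negate
Point 3:
  Latitude: degrees = first 2 digits = 60, minutes = 10.13448; 60 + 10.13448/60 = 60.168908
  N → positive
  Lon: split at 3 digits → 006° and 5.9784′; 6 + 5.9784/60 = 6.099640
  E → positive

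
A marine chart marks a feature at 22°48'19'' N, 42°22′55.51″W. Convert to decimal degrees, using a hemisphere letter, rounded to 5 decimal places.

Lat: 22 + 48/60 + 19/3600 = 22.805278
Longitude: 22′ + 55.51″ = 22.92517′; 42 + 22.92517/60 = 42.382086

22.80528° N, 42.38209° W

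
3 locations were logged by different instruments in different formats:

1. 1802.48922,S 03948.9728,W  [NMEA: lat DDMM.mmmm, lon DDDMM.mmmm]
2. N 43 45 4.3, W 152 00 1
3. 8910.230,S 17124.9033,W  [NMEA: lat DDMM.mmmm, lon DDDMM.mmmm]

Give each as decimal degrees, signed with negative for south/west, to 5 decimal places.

Point 1:
  Lat: split at 2 digits → 18° and 2.48922′; 18 + 2.48922/60 = 18.041487
  S → negative
  Longitude: degrees = first 3 digits = 39, minutes = 48.9728; 39 + 48.9728/60 = 39.816213
  W ⇒ negate
Point 2:
  Latitude: 43° + 45/60 + 4.3/3600 = 43 + 0.750000 + 0.001194 = 43.751194
  N → positive
  Lon: 0′ + 1″ = 0.01667′; 152 + 0.01667/60 = 152.000278
  W ⇒ negate
Point 3:
  Lat: degrees = first 2 digits = 89, minutes = 10.23; 89 + 10.23/60 = 89.170500
  S → negative
  Longitude: split at 3 digits → 171° and 24.9033′; 171 + 24.9033/60 = 171.415055
  W → negative

1. -18.04149, -39.81621
2. 43.75119, -152.00028
3. -89.17050, -171.41506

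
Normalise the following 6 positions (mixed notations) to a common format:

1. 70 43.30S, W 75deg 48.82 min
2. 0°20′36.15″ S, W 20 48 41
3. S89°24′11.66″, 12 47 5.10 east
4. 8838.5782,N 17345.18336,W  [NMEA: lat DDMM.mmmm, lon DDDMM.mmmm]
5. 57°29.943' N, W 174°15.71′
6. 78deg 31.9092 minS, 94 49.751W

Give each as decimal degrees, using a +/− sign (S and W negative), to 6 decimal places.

Point 1:
  φ: 70 + 43.3/60 = 70.7216667
  hemisphere S, so the sign is −
  Lon: 48.82′ = 0.813667°; total 75.8136667
  W ⇒ negate
Point 2:
  Latitude: 20′ + 36.15″ = 20.60250′; 0 + 20.60250/60 = 0.3433750
  S ⇒ negate
  λ: 48′ + 41″ = 48.68333′; 20 + 48.68333/60 = 20.8113889
  hemisphere W, so the sign is −
Point 3:
  Latitude: 24′ + 11.66″ = 24.19433′; 89 + 24.19433/60 = 89.4032389
  hemisphere S, so the sign is −
  Lon: 12° + 47/60 + 5.1/3600 = 12 + 0.783333 + 0.001417 = 12.7847500
  E ⇒ keep positive
Point 4:
  Latitude: split at 2 digits → 88° and 38.5782′; 88 + 38.5782/60 = 88.6429700
  N → positive
  Lon: degrees = first 3 digits = 173, minutes = 45.18336; 173 + 45.18336/60 = 173.7530560
  W ⇒ negate
Point 5:
  φ: 29.943′ = 0.499050°; total 57.4990500
  N ⇒ keep positive
  Longitude: 174 + 15.71/60 = 174.2618333
  W → negative
Point 6:
  Lat: 31.9092′ = 0.531820°; total 78.5318200
  hemisphere S, so the sign is −
  λ: 49.751′ = 0.829183°; total 94.8291833
  W ⇒ negate

1. -70.721667, -75.813667
2. -0.343375, -20.811389
3. -89.403239, 12.784750
4. 88.642970, -173.753056
5. 57.499050, -174.261833
6. -78.531820, -94.829183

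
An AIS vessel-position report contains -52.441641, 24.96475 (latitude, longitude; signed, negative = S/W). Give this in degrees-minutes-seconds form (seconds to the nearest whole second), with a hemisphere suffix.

52°26′30″ S, 24°57′53″ E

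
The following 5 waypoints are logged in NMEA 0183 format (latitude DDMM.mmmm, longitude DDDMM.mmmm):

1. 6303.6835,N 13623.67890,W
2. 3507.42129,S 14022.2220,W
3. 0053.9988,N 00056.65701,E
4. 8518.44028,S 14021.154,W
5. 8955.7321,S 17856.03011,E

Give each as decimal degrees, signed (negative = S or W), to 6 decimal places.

1. 63.061392, -136.394648
2. -35.123688, -140.370367
3. 0.899980, 0.944284
4. -85.307338, -140.352567
5. -89.928868, 178.933835

Point 1:
  φ: degrees = first 2 digits = 63, minutes = 3.6835; 63 + 3.6835/60 = 63.0613917
  N → positive
  λ: split at 3 digits → 136° and 23.6789′; 136 + 23.6789/60 = 136.3946483
  W ⇒ negate
Point 2:
  Latitude: split at 2 digits → 35° and 7.42129′; 35 + 7.42129/60 = 35.1236882
  S ⇒ negate
  λ: degrees = first 3 digits = 140, minutes = 22.222; 140 + 22.222/60 = 140.3703667
  hemisphere W, so the sign is −
Point 3:
  Latitude: degrees = first 2 digits = 0, minutes = 53.9988; 0 + 53.9988/60 = 0.8999800
  N → positive
  λ: split at 3 digits → 000° and 56.65701′; 0 + 56.65701/60 = 0.9442835
  E → positive
Point 4:
  φ: degrees = first 2 digits = 85, minutes = 18.44028; 85 + 18.44028/60 = 85.3073380
  S → negative
  Longitude: split at 3 digits → 140° and 21.154′; 140 + 21.154/60 = 140.3525667
  W → negative
Point 5:
  Latitude: degrees = first 2 digits = 89, minutes = 55.7321; 89 + 55.7321/60 = 89.9288683
  S ⇒ negate
  Lon: degrees = first 3 digits = 178, minutes = 56.03011; 178 + 56.03011/60 = 178.9338352
  E ⇒ keep positive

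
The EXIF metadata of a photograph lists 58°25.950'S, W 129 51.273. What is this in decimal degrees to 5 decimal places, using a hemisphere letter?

58.43250° S, 129.85455° W

Lat: 58 + 25.95/60 = 58.432500
Longitude: 51.273′ = 0.854550°; total 129.854550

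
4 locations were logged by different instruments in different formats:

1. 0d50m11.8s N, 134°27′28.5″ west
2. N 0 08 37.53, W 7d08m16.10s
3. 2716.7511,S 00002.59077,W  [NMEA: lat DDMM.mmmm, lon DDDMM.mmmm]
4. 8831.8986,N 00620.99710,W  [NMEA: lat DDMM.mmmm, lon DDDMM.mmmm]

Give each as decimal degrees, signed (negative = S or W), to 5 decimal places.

1. 0.83661, -134.45792
2. 0.14376, -7.13781
3. -27.27919, -0.04318
4. 88.53164, -6.34995

Point 1:
  φ: 0° + 50/60 + 11.8/3600 = 0 + 0.833333 + 0.003278 = 0.836611
  N → positive
  λ: 27′ + 28.5″ = 27.47500′; 134 + 27.47500/60 = 134.457917
  W → negative
Point 2:
  φ: 0° + 8/60 + 37.53/3600 = 0 + 0.133333 + 0.010425 = 0.143758
  N → positive
  Lon: 7° + 8/60 + 16.1/3600 = 7 + 0.133333 + 0.004472 = 7.137806
  hemisphere W, so the sign is −
Point 3:
  Latitude: degrees = first 2 digits = 27, minutes = 16.7511; 27 + 16.7511/60 = 27.279185
  S ⇒ negate
  λ: split at 3 digits → 000° and 2.59077′; 0 + 2.59077/60 = 0.043180
  W ⇒ negate
Point 4:
  φ: split at 2 digits → 88° and 31.8986′; 88 + 31.8986/60 = 88.531643
  N ⇒ keep positive
  λ: degrees = first 3 digits = 6, minutes = 20.9971; 6 + 20.9971/60 = 6.349952
  W → negative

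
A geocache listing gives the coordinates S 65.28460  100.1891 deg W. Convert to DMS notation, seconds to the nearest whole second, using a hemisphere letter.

Latitude: 0.284600 × 60 = 17.07600′ → 17′, remainder × 60 = 4.56″
λ: 0.189100 × 60 = 11.34600′ → 11′, remainder × 60 = 20.76″

65°17′5″ S, 100°11′21″ W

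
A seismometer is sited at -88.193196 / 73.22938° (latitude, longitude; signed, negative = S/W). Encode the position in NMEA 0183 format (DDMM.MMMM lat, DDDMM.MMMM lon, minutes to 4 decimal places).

Latitude is negative → S; |value| = 88.193196
Latitude: fractional part 0.193196 → 11.591760 minutes
Lon: fractional part 0.229380 → 13.762800 minutes

8811.5918,S / 07313.7628,E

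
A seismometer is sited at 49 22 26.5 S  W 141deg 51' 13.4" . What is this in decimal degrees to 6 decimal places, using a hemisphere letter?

49.374028° S, 141.853722° W

Latitude: 49° + 22/60 + 26.5/3600 = 49 + 0.366667 + 0.007361 = 49.3740278
Lon: 141° + 51/60 + 13.4/3600 = 141 + 0.850000 + 0.003722 = 141.8537222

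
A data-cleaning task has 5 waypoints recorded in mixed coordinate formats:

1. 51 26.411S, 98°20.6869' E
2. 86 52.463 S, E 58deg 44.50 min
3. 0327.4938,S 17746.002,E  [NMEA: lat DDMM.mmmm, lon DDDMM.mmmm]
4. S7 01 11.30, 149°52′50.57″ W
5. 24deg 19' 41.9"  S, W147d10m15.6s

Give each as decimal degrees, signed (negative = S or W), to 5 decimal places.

1. -51.44018, 98.34478
2. -86.87438, 58.74167
3. -3.45823, 177.76670
4. -7.01981, -149.88071
5. -24.32831, -147.17100

Point 1:
  φ: 51 + 26.411/60 = 51.440183
  S → negative
  Longitude: 20.6869′ = 0.344782°; total 98.344782
  E ⇒ keep positive
Point 2:
  Latitude: 86 + 52.463/60 = 86.874383
  hemisphere S, so the sign is −
  Longitude: 58 + 44.5/60 = 58.741667
  E → positive
Point 3:
  Latitude: degrees = first 2 digits = 3, minutes = 27.4938; 3 + 27.4938/60 = 3.458230
  S ⇒ negate
  λ: degrees = first 3 digits = 177, minutes = 46.002; 177 + 46.002/60 = 177.766700
  E → positive
Point 4:
  Latitude: 7° + 1/60 + 11.3/3600 = 7 + 0.016667 + 0.003139 = 7.019806
  S ⇒ negate
  λ: 149° + 52/60 + 50.57/3600 = 149 + 0.866667 + 0.014047 = 149.880714
  W ⇒ negate
Point 5:
  φ: 24 + 19/60 + 41.9/3600 = 24.328306
  S ⇒ negate
  Longitude: 147 + 10/60 + 15.6/3600 = 147.171000
  hemisphere W, so the sign is −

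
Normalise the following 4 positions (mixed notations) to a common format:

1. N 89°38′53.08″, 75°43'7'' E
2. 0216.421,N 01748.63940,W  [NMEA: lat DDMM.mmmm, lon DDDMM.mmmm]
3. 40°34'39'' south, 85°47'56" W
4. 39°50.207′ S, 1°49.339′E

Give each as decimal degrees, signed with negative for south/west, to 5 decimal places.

Point 1:
  Lat: 89 + 38/60 + 53.08/3600 = 89.648078
  N → positive
  Lon: 75° + 43/60 + 7/3600 = 75 + 0.716667 + 0.001944 = 75.718611
  E → positive
Point 2:
  φ: degrees = first 2 digits = 2, minutes = 16.421; 2 + 16.421/60 = 2.273683
  N → positive
  λ: degrees = first 3 digits = 17, minutes = 48.6394; 17 + 48.6394/60 = 17.810657
  W ⇒ negate
Point 3:
  Lat: 40° + 34/60 + 39/3600 = 40 + 0.566667 + 0.010833 = 40.577500
  hemisphere S, so the sign is −
  λ: 85 + 47/60 + 56/3600 = 85.798889
  W ⇒ negate
Point 4:
  Lat: 50.207′ = 0.836783°; total 39.836783
  S → negative
  Lon: 1 + 49.339/60 = 1.822317
  E → positive

1. 89.64808, 75.71861
2. 2.27368, -17.81066
3. -40.57750, -85.79889
4. -39.83678, 1.82232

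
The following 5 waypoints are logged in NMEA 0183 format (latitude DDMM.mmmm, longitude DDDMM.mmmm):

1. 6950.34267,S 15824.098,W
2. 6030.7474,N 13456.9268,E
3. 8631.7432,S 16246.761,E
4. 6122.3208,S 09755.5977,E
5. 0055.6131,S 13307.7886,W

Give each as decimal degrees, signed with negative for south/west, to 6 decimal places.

Point 1:
  Latitude: split at 2 digits → 69° and 50.34267′; 69 + 50.34267/60 = 69.8390445
  S → negative
  λ: degrees = first 3 digits = 158, minutes = 24.098; 158 + 24.098/60 = 158.4016333
  W ⇒ negate
Point 2:
  Lat: split at 2 digits → 60° and 30.7474′; 60 + 30.7474/60 = 60.5124567
  N ⇒ keep positive
  λ: degrees = first 3 digits = 134, minutes = 56.9268; 134 + 56.9268/60 = 134.9487800
  E → positive
Point 3:
  Lat: split at 2 digits → 86° and 31.7432′; 86 + 31.7432/60 = 86.5290533
  S → negative
  λ: degrees = first 3 digits = 162, minutes = 46.761; 162 + 46.761/60 = 162.7793500
  E → positive
Point 4:
  Lat: degrees = first 2 digits = 61, minutes = 22.3208; 61 + 22.3208/60 = 61.3720133
  S ⇒ negate
  Longitude: split at 3 digits → 097° and 55.5977′; 97 + 55.5977/60 = 97.9266283
  E ⇒ keep positive
Point 5:
  Lat: split at 2 digits → 00° and 55.6131′; 0 + 55.6131/60 = 0.9268850
  S → negative
  Lon: degrees = first 3 digits = 133, minutes = 7.7886; 133 + 7.7886/60 = 133.1298100
  W ⇒ negate

1. -69.839045, -158.401633
2. 60.512457, 134.948780
3. -86.529053, 162.779350
4. -61.372013, 97.926628
5. -0.926885, -133.129810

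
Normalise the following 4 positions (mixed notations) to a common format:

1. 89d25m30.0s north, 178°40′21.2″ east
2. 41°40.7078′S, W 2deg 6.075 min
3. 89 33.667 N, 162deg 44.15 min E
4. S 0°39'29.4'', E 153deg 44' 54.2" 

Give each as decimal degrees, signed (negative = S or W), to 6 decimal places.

Point 1:
  Lat: 89° + 25/60 + 30/3600 = 89 + 0.416667 + 0.008333 = 89.4250000
  N → positive
  Lon: 178° + 40/60 + 21.2/3600 = 178 + 0.666667 + 0.005889 = 178.6725556
  E → positive
Point 2:
  Latitude: 40.7078′ = 0.678463°; total 41.6784633
  S → negative
  Lon: 6.075′ = 0.101250°; total 2.1012500
  W ⇒ negate
Point 3:
  φ: 89 + 33.667/60 = 89.5611167
  N ⇒ keep positive
  Lon: 44.15′ = 0.735833°; total 162.7358333
  E ⇒ keep positive
Point 4:
  Latitude: 0° + 39/60 + 29.4/3600 = 0 + 0.650000 + 0.008167 = 0.6581667
  S → negative
  λ: 153° + 44/60 + 54.2/3600 = 153 + 0.733333 + 0.015056 = 153.7483889
  E → positive

1. 89.425000, 178.672556
2. -41.678463, -2.101250
3. 89.561117, 162.735833
4. -0.658167, 153.748389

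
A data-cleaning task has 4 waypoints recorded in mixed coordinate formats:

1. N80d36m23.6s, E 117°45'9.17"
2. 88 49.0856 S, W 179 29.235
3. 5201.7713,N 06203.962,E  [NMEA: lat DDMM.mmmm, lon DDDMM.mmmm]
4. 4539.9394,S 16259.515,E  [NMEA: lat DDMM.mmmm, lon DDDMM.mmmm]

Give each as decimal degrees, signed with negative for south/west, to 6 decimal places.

1. 80.606556, 117.752547
2. -88.818093, -179.487250
3. 52.029522, 62.066033
4. -45.665657, 162.991917

Point 1:
  Lat: 36′ + 23.6″ = 36.39333′; 80 + 36.39333/60 = 80.6065556
  N → positive
  λ: 45′ + 9.17″ = 45.15283′; 117 + 45.15283/60 = 117.7525472
  E ⇒ keep positive
Point 2:
  Latitude: 88 + 49.0856/60 = 88.8180933
  S → negative
  Longitude: 29.235′ = 0.487250°; total 179.4872500
  W → negative
Point 3:
  Latitude: degrees = first 2 digits = 52, minutes = 1.7713; 52 + 1.7713/60 = 52.0295217
  N → positive
  Lon: degrees = first 3 digits = 62, minutes = 3.962; 62 + 3.962/60 = 62.0660333
  E → positive
Point 4:
  Lat: split at 2 digits → 45° and 39.9394′; 45 + 39.9394/60 = 45.6656567
  hemisphere S, so the sign is −
  λ: degrees = first 3 digits = 162, minutes = 59.515; 162 + 59.515/60 = 162.9919167
  E ⇒ keep positive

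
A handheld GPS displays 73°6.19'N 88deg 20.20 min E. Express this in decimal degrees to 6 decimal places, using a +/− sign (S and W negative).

73.103167, 88.336667

Latitude: 6.19′ = 0.103167°; total 73.1031667
N → positive
Lon: 20.2′ = 0.336667°; total 88.3366667
E ⇒ keep positive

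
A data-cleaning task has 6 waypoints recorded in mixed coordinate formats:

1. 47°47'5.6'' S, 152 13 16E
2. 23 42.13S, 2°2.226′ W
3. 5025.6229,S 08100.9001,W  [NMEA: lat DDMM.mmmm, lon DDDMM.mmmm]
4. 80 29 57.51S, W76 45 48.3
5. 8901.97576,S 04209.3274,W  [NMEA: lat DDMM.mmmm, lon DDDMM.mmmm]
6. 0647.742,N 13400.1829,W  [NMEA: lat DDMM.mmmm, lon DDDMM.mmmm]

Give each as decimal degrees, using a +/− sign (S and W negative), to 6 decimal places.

1. -47.784889, 152.221111
2. -23.702167, -2.037100
3. -50.427048, -81.015002
4. -80.499308, -76.763417
5. -89.032929, -42.155457
6. 6.795700, -134.003048

Point 1:
  Lat: 47 + 47/60 + 5.6/3600 = 47.7848889
  S → negative
  Longitude: 152 + 13/60 + 16/3600 = 152.2211111
  E → positive
Point 2:
  Lat: 42.13′ = 0.702167°; total 23.7021667
  hemisphere S, so the sign is −
  Longitude: 2 + 2.226/60 = 2.0371000
  hemisphere W, so the sign is −
Point 3:
  Lat: split at 2 digits → 50° and 25.6229′; 50 + 25.6229/60 = 50.4270483
  S ⇒ negate
  Lon: split at 3 digits → 081° and 0.9001′; 81 + 0.9001/60 = 81.0150017
  W → negative
Point 4:
  φ: 29′ + 57.51″ = 29.95850′; 80 + 29.95850/60 = 80.4993083
  S → negative
  λ: 45′ + 48.3″ = 45.80500′; 76 + 45.80500/60 = 76.7634167
  W ⇒ negate
Point 5:
  Lat: split at 2 digits → 89° and 1.97576′; 89 + 1.97576/60 = 89.0329293
  S ⇒ negate
  λ: degrees = first 3 digits = 42, minutes = 9.3274; 42 + 9.3274/60 = 42.1554567
  W → negative
Point 6:
  φ: split at 2 digits → 06° and 47.742′; 6 + 47.742/60 = 6.7957000
  N ⇒ keep positive
  λ: split at 3 digits → 134° and 0.1829′; 134 + 0.1829/60 = 134.0030483
  hemisphere W, so the sign is −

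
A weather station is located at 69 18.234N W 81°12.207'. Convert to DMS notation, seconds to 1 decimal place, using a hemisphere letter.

Lat: 18.23400′ → 18′ and 0.23400 × 60 = 14.040″
Lon: fractional minutes 0.20700 × 60 = 12.420″

69°18′14.0″ N, 81°12′12.4″ W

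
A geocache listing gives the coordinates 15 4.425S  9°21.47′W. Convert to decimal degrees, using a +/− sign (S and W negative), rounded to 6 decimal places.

-15.073750, -9.357833

Lat: 4.425′ = 0.073750°; total 15.0737500
S ⇒ negate
Longitude: 9 + 21.47/60 = 9.3578333
W ⇒ negate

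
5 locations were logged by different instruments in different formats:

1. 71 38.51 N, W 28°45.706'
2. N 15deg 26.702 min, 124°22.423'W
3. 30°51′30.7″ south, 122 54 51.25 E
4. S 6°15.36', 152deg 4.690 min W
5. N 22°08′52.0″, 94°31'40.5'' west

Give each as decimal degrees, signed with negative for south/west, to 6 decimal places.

Point 1:
  φ: 71 + 38.51/60 = 71.6418333
  N → positive
  λ: 28 + 45.706/60 = 28.7617667
  W → negative
Point 2:
  φ: 26.702′ = 0.445033°; total 15.4450333
  N ⇒ keep positive
  Lon: 124 + 22.423/60 = 124.3737167
  hemisphere W, so the sign is −
Point 3:
  Lat: 51′ + 30.7″ = 51.51167′; 30 + 51.51167/60 = 30.8585278
  S → negative
  λ: 122 + 54/60 + 51.25/3600 = 122.9142361
  E ⇒ keep positive
Point 4:
  Latitude: 6 + 15.36/60 = 6.2560000
  S ⇒ negate
  Lon: 152 + 4.69/60 = 152.0781667
  W → negative
Point 5:
  Lat: 22° + 8/60 + 52/3600 = 22 + 0.133333 + 0.014444 = 22.1477778
  N ⇒ keep positive
  Longitude: 94° + 31/60 + 40.5/3600 = 94 + 0.516667 + 0.011250 = 94.5279167
  W ⇒ negate

1. 71.641833, -28.761767
2. 15.445033, -124.373717
3. -30.858528, 122.914236
4. -6.256000, -152.078167
5. 22.147778, -94.527917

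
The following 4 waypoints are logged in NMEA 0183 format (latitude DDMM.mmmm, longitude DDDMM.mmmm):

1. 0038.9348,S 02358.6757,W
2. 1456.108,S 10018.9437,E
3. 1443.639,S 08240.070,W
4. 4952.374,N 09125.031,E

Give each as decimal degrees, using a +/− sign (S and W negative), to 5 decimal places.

Point 1:
  φ: split at 2 digits → 00° and 38.9348′; 0 + 38.9348/60 = 0.648913
  hemisphere S, so the sign is −
  Lon: degrees = first 3 digits = 23, minutes = 58.6757; 23 + 58.6757/60 = 23.977928
  hemisphere W, so the sign is −
Point 2:
  φ: degrees = first 2 digits = 14, minutes = 56.108; 14 + 56.108/60 = 14.935133
  S → negative
  Longitude: split at 3 digits → 100° and 18.9437′; 100 + 18.9437/60 = 100.315728
  E → positive
Point 3:
  φ: degrees = first 2 digits = 14, minutes = 43.639; 14 + 43.639/60 = 14.727317
  hemisphere S, so the sign is −
  Longitude: degrees = first 3 digits = 82, minutes = 40.07; 82 + 40.07/60 = 82.667833
  hemisphere W, so the sign is −
Point 4:
  Latitude: degrees = first 2 digits = 49, minutes = 52.374; 49 + 52.374/60 = 49.872900
  N ⇒ keep positive
  Lon: split at 3 digits → 091° and 25.031′; 91 + 25.031/60 = 91.417183
  E ⇒ keep positive

1. -0.64891, -23.97793
2. -14.93513, 100.31573
3. -14.72732, -82.66783
4. 49.87290, 91.41718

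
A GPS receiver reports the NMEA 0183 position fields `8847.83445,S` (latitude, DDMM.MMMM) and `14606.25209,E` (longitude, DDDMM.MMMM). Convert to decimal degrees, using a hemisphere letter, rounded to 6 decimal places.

88.797241° S, 146.104202° E

φ: split at 2 digits → 88° and 47.83445′; 88 + 47.83445/60 = 88.7972408
Lon: split at 3 digits → 146° and 6.25209′; 146 + 6.25209/60 = 146.1042015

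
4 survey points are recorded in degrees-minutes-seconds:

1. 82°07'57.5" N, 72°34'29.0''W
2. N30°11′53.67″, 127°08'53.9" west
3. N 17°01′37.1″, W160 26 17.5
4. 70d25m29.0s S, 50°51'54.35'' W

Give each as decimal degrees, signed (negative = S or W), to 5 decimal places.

1. 82.13264, -72.57472
2. 30.19824, -127.14831
3. 17.02697, -160.43819
4. -70.42472, -50.86510

Point 1:
  Lat: 82 + 7/60 + 57.5/3600 = 82.132639
  N ⇒ keep positive
  Longitude: 72° + 34/60 + 29/3600 = 72 + 0.566667 + 0.008056 = 72.574722
  W → negative
Point 2:
  Latitude: 30° + 11/60 + 53.67/3600 = 30 + 0.183333 + 0.014908 = 30.198242
  N ⇒ keep positive
  Longitude: 127° + 8/60 + 53.9/3600 = 127 + 0.133333 + 0.014972 = 127.148306
  W → negative
Point 3:
  Lat: 17° + 1/60 + 37.1/3600 = 17 + 0.016667 + 0.010306 = 17.026972
  N ⇒ keep positive
  Longitude: 26′ + 17.5″ = 26.29167′; 160 + 26.29167/60 = 160.438194
  W ⇒ negate
Point 4:
  φ: 70° + 25/60 + 29/3600 = 70 + 0.416667 + 0.008056 = 70.424722
  hemisphere S, so the sign is −
  Lon: 51′ + 54.35″ = 51.90583′; 50 + 51.90583/60 = 50.865097
  W ⇒ negate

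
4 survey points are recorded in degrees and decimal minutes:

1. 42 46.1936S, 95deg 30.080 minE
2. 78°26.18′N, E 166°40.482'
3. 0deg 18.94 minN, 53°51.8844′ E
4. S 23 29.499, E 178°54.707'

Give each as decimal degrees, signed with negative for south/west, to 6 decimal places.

Point 1:
  Lat: 42 + 46.1936/60 = 42.7698933
  S ⇒ negate
  Longitude: 95 + 30.08/60 = 95.5013333
  E ⇒ keep positive
Point 2:
  φ: 26.18′ = 0.436333°; total 78.4363333
  N → positive
  λ: 166 + 40.482/60 = 166.6747000
  E ⇒ keep positive
Point 3:
  Latitude: 0 + 18.94/60 = 0.3156667
  N → positive
  Longitude: 51.8844′ = 0.864740°; total 53.8647400
  E → positive
Point 4:
  Lat: 23 + 29.499/60 = 23.4916500
  S ⇒ negate
  Lon: 178 + 54.707/60 = 178.9117833
  E → positive

1. -42.769893, 95.501333
2. 78.436333, 166.674700
3. 0.315667, 53.864740
4. -23.491650, 178.911783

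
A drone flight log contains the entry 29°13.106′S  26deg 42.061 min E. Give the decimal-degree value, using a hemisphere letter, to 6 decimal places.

φ: 29 + 13.106/60 = 29.2184333
λ: 26 + 42.061/60 = 26.7010167

29.218433° S, 26.701017° E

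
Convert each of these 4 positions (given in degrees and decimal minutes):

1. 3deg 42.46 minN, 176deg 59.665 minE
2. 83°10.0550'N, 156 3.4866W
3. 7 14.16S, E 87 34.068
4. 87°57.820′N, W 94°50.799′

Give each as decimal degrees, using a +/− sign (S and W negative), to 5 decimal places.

1. 3.70767, 176.99442
2. 83.16758, -156.05811
3. -7.23600, 87.56780
4. 87.96367, -94.84665

Point 1:
  φ: 3 + 42.46/60 = 3.707667
  N ⇒ keep positive
  Lon: 176 + 59.665/60 = 176.994417
  E ⇒ keep positive
Point 2:
  Lat: 83 + 10.055/60 = 83.167583
  N ⇒ keep positive
  Lon: 156 + 3.4866/60 = 156.058110
  W → negative
Point 3:
  φ: 7 + 14.16/60 = 7.236000
  S → negative
  Lon: 34.068′ = 0.567800°; total 87.567800
  E ⇒ keep positive
Point 4:
  φ: 87 + 57.82/60 = 87.963667
  N → positive
  Longitude: 50.799′ = 0.846650°; total 94.846650
  W ⇒ negate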